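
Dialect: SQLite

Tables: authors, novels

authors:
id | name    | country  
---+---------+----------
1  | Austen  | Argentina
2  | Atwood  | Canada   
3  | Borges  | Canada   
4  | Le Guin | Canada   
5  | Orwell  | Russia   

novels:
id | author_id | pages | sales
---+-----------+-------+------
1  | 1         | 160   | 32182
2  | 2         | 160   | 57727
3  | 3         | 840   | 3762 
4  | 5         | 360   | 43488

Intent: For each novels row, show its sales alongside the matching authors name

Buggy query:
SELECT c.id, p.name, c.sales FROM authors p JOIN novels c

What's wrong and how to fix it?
Bug: JOIN with no ON clause produces a cartesian product; every novels row pairs with every authors row

Fix: Add ON c.author_id = p.id to the JOIN

Corrected query:
SELECT c.id, p.name, c.sales FROM authors p JOIN novels c ON c.author_id = p.id

Result:
id | name   | sales
---+--------+------
1  | Austen | 32182
2  | Atwood | 57727
3  | Borges | 3762 
4  | Orwell | 43488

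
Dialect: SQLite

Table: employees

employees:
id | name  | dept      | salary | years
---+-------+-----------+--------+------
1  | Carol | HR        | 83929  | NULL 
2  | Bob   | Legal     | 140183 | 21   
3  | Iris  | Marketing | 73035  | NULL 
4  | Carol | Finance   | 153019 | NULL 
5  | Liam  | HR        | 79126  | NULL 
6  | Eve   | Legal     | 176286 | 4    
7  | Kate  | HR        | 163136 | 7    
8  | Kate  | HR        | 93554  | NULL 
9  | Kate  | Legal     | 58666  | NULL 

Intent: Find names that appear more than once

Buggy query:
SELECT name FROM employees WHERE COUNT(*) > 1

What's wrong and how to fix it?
Bug: COUNT(*) is an aggregate and cannot be used in WHERE

Fix: GROUP BY name, then filter groups with HAVING COUNT(*) > 1

Corrected query:
SELECT name FROM employees GROUP BY name HAVING COUNT(*) > 1

Result:
name 
-----
Carol
Kate 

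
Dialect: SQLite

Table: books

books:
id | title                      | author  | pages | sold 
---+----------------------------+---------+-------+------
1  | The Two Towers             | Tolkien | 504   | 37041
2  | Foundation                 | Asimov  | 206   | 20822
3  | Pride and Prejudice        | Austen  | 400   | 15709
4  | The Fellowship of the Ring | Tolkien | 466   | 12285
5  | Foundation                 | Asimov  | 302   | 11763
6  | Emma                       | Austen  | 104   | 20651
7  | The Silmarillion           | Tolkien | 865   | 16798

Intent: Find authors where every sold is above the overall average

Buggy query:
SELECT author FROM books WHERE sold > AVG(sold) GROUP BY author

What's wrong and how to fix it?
Bug: AVG() is an aggregate; it can't sit directly in WHERE

Fix: Use a subquery for AVG and a HAVING MIN(...) filter so the condition holds for every row in the group

Corrected query:
SELECT author FROM books GROUP BY author HAVING MIN(sold) > (SELECT AVG(sold) FROM books)

Result:
(no rows)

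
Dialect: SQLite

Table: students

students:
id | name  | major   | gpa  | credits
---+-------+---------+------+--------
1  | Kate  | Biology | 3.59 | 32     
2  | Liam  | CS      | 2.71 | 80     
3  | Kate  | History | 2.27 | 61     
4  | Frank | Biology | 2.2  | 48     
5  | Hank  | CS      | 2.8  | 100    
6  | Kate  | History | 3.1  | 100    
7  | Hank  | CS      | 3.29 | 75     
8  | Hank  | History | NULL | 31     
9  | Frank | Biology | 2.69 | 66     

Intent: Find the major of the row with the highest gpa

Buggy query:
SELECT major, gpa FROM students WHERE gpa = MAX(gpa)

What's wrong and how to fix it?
Bug: MAX(gpa) is an aggregate and cannot be used directly in WHERE

Fix: Wrap MAX in a scalar subquery so WHERE compares against a single value

Corrected query:
SELECT major, gpa FROM students WHERE gpa = (SELECT MAX(gpa) FROM students)

Result:
major   | gpa 
--------+-----
Biology | 3.59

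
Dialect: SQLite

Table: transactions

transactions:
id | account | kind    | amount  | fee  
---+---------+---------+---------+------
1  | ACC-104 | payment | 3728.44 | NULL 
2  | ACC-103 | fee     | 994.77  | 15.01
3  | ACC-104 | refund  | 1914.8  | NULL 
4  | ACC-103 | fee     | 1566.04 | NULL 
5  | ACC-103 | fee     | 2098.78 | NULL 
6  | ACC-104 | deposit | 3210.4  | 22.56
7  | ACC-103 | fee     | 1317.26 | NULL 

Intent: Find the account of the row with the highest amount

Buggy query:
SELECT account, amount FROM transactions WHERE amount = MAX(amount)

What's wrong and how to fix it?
Bug: WHERE is evaluated per row; an aggregate over the whole table isn't defined there

Fix: Use a subquery: WHERE amount = (SELECT MAX(amount) FROM transactions)

Corrected query:
SELECT account, amount FROM transactions WHERE amount = (SELECT MAX(amount) FROM transactions)

Result:
account | amount 
--------+--------
ACC-104 | 3728.44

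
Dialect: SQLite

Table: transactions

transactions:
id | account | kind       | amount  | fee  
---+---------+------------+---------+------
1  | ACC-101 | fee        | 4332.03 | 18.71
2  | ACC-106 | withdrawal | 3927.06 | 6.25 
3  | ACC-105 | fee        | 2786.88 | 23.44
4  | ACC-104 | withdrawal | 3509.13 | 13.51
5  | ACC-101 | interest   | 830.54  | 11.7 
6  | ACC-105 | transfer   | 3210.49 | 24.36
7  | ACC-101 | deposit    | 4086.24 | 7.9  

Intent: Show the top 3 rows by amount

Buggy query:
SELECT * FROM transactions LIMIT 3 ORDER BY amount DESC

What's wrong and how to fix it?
Bug: LIMIT must come after ORDER BY

Fix: Swap the clauses: ORDER BY first, then LIMIT

Corrected query:
SELECT * FROM transactions ORDER BY amount DESC LIMIT 3

Result:
id | account | kind       | amount  | fee  
---+---------+------------+---------+------
1  | ACC-101 | fee        | 4332.03 | 18.71
7  | ACC-101 | deposit    | 4086.24 | 7.9  
2  | ACC-106 | withdrawal | 3927.06 | 6.25 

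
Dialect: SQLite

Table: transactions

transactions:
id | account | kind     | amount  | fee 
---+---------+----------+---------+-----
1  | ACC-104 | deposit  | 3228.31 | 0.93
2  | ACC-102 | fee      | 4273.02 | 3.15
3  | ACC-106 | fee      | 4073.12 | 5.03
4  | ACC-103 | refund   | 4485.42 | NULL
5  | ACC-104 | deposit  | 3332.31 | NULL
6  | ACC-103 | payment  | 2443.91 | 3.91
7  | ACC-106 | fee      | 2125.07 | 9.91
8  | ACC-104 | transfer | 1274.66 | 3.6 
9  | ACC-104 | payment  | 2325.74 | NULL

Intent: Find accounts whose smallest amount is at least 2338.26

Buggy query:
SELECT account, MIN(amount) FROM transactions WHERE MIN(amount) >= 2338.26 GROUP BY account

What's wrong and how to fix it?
Bug: MIN() in WHERE is a misuse of aggregate

Fix: Use HAVING for the per-group MIN condition

Corrected query:
SELECT account, MIN(amount) FROM transactions GROUP BY account HAVING MIN(amount) >= 2338.26

Result:
account | MIN(amount)
--------+------------
ACC-102 | 4273.02    
ACC-103 | 2443.91    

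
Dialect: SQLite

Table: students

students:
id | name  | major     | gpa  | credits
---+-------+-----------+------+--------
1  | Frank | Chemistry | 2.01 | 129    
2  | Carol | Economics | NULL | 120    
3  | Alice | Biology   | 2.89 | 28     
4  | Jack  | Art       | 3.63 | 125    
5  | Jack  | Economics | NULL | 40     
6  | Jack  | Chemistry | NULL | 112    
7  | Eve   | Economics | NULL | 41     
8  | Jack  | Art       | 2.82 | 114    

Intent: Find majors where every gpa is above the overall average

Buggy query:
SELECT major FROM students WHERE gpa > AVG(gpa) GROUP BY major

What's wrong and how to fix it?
Bug: AVG() is an aggregate; it can't sit directly in WHERE

Fix: Compute the overall average in a scalar subquery and compare each group's MIN against it in HAVING

Corrected query:
SELECT major FROM students GROUP BY major HAVING MIN(gpa) > (SELECT AVG(gpa) FROM students)

Result:
major  
-------
Biology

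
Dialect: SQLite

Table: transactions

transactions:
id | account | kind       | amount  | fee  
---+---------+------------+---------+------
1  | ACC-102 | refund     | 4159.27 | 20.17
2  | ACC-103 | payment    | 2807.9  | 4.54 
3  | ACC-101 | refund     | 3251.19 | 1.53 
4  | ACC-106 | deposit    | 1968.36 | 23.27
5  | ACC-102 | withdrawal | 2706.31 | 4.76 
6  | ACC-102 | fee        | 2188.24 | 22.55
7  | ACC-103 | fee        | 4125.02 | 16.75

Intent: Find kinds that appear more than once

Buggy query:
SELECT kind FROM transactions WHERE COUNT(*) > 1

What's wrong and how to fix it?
Bug: COUNT(*) is an aggregate and cannot be used in WHERE

Fix: GROUP BY kind, then filter groups with HAVING COUNT(*) > 1

Corrected query:
SELECT kind FROM transactions GROUP BY kind HAVING COUNT(*) > 1

Result:
kind  
------
fee   
refund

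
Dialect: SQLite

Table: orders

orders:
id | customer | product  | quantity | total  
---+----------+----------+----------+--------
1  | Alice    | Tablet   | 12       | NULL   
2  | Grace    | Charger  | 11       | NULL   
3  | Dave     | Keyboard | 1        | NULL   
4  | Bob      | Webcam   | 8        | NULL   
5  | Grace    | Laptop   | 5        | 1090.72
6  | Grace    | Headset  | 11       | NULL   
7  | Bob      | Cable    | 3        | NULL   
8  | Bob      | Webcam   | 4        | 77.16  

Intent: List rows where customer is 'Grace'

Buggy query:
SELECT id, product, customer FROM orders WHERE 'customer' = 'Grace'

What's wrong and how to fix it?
Bug: Single quotes denote string literals in SQL; the column name is being compared as a constant string

Fix: Remove the quotes around the column name (or use double quotes for an identifier)

Corrected query:
SELECT id, product, customer FROM orders WHERE customer = 'Grace'

Result:
id | product | customer
---+---------+---------
2  | Charger | Grace   
5  | Laptop  | Grace   
6  | Headset | Grace   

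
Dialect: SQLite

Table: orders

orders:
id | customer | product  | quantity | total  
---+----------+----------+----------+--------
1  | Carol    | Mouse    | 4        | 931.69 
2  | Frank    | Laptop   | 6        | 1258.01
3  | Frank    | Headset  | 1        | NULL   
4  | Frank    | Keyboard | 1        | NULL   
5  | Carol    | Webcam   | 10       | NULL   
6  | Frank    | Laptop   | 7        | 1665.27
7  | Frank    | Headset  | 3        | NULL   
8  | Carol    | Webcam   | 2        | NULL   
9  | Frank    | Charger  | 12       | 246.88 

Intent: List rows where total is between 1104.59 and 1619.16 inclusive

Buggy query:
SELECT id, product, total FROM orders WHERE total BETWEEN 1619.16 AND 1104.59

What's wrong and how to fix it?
Bug: The bounds are reversed; BETWEEN a AND b requires a <= b to match anything

Fix: Swap the bounds so the smaller value comes first

Corrected query:
SELECT id, product, total FROM orders WHERE total BETWEEN 1104.59 AND 1619.16

Result:
id | product | total  
---+---------+--------
2  | Laptop  | 1258.01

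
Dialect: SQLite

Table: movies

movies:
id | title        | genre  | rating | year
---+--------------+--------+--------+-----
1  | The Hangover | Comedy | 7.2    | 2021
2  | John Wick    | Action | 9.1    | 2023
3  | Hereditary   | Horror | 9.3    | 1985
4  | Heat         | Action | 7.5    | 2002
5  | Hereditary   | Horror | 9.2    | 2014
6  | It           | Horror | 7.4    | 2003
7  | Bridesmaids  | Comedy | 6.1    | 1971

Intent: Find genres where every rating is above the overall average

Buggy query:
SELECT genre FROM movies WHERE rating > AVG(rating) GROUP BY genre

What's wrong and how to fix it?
Bug: WHERE evaluates per row before aggregation, so AVG() is unavailable

Fix: Compute the overall average in a scalar subquery and compare each group's MIN against it in HAVING

Corrected query:
SELECT genre FROM movies GROUP BY genre HAVING MIN(rating) > (SELECT AVG(rating) FROM movies)

Result:
(no rows)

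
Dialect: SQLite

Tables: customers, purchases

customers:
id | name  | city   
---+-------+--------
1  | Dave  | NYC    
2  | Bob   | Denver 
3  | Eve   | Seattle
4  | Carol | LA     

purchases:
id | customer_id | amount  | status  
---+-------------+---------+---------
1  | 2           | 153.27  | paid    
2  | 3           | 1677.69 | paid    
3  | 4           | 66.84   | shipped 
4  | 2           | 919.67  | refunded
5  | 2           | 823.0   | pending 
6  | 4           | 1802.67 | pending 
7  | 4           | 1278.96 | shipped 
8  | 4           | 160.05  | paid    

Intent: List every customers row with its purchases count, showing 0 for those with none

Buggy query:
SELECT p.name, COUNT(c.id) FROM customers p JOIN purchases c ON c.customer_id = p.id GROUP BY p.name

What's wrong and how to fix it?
Bug: INNER JOIN drops customers rows that have no matching purchases rows

Fix: Use LEFT JOIN so parents without children still appear (COUNT(c.id) gives 0)

Corrected query:
SELECT p.name, COUNT(c.id) FROM customers p LEFT JOIN purchases c ON c.customer_id = p.id GROUP BY p.name

Result:
name  | COUNT(c.id)
------+------------
Bob   | 3          
Carol | 4          
Dave  | 0          
Eve   | 1          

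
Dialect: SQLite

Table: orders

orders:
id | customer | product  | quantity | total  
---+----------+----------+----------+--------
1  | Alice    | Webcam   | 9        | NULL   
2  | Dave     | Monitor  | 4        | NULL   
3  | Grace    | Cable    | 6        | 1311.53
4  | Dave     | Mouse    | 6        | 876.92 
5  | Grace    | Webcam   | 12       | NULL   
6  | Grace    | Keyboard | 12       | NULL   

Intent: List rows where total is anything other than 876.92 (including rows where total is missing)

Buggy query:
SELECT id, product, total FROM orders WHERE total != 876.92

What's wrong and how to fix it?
Bug: 'total != 876.92' is unknown when total is NULL, so NULL rows are silently excluded

Fix: Handle NULL separately with IS NULL alongside the inequality

Corrected query:
SELECT id, product, total FROM orders WHERE total != 876.92 OR total IS NULL

Result:
id | product  | total  
---+----------+--------
1  | Webcam   | NULL   
2  | Monitor  | NULL   
3  | Cable    | 1311.53
5  | Webcam   | NULL   
6  | Keyboard | NULL   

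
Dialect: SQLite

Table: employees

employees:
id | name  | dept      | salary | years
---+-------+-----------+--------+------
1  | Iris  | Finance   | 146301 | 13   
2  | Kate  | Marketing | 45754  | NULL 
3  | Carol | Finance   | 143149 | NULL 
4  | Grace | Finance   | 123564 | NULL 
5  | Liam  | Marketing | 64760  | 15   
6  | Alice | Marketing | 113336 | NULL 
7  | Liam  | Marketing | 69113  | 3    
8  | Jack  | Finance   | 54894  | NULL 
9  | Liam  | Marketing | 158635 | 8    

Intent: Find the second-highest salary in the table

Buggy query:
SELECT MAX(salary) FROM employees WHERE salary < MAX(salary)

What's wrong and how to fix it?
Bug: MAX(salary) on the right of the comparison is an aggregate-in-WHERE error

Fix: Put the inner MAX in a scalar subquery

Corrected query:
SELECT MAX(salary) FROM employees WHERE salary < (SELECT MAX(salary) FROM employees)

Result:
MAX(salary)
-----------
146301     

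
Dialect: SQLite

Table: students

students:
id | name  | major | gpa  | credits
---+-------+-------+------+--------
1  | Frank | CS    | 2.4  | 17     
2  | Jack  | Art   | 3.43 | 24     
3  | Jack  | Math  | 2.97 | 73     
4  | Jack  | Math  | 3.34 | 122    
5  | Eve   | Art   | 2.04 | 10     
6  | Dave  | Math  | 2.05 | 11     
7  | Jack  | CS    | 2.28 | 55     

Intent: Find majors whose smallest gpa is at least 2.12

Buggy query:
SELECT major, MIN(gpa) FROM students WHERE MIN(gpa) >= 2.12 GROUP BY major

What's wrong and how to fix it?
Bug: MIN() in WHERE is a misuse of aggregate

Fix: Use HAVING for the per-group MIN condition

Corrected query:
SELECT major, MIN(gpa) FROM students GROUP BY major HAVING MIN(gpa) >= 2.12

Result:
major | MIN(gpa)
------+---------
CS    | 2.28    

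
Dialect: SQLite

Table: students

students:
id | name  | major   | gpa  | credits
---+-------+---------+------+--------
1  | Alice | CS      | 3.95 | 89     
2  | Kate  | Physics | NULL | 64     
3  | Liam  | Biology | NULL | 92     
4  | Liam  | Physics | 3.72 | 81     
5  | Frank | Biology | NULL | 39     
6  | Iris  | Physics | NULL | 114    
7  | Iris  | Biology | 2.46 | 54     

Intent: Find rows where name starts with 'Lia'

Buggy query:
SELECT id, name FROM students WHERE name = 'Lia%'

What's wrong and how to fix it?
Bug: '=' compares the literal string including the % character; pattern matching needs LIKE

Fix: Replace '=' with LIKE so 'Lia%' is treated as a pattern

Corrected query:
SELECT id, name FROM students WHERE name LIKE 'Lia%'

Result:
id | name
---+-----
3  | Liam
4  | Liam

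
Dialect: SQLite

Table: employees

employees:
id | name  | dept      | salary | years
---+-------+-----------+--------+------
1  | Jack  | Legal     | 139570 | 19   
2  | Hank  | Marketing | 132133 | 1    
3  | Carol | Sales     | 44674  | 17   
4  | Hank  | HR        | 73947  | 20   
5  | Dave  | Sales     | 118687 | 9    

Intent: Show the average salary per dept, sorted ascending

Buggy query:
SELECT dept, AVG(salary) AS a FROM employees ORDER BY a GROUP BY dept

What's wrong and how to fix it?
Bug: ORDER BY appears before GROUP BY; SQL clause order requires GROUP BY first

Fix: Move ORDER BY to the end, after GROUP BY

Corrected query:
SELECT dept, AVG(salary) AS a FROM employees GROUP BY dept ORDER BY a

Result:
dept      | a      
----------+--------
HR        | 73947  
Sales     | 81680.5
Marketing | 132133 
Legal     | 139570 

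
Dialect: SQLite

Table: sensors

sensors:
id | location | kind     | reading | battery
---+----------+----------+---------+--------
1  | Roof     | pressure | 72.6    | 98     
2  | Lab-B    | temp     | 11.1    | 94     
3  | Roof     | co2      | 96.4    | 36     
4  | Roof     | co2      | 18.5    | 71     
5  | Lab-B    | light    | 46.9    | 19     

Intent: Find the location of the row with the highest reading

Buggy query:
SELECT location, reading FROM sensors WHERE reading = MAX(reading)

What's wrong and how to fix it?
Bug: WHERE is evaluated per row; an aggregate over the whole table isn't defined there

Fix: Wrap MAX in a scalar subquery so WHERE compares against a single value

Corrected query:
SELECT location, reading FROM sensors WHERE reading = (SELECT MAX(reading) FROM sensors)

Result:
location | reading
---------+--------
Roof     | 96.4   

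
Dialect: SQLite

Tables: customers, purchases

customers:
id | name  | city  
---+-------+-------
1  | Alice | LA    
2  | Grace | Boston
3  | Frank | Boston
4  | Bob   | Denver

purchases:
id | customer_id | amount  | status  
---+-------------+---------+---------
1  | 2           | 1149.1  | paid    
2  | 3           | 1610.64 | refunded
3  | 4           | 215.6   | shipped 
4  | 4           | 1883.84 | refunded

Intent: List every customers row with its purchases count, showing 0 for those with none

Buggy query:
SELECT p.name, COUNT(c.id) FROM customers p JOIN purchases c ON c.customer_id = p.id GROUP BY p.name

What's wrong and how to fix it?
Bug: INNER JOIN drops customers rows that have no matching purchases rows

Fix: Use LEFT JOIN so parents without children still appear (COUNT(c.id) gives 0)

Corrected query:
SELECT p.name, COUNT(c.id) FROM customers p LEFT JOIN purchases c ON c.customer_id = p.id GROUP BY p.name

Result:
name  | COUNT(c.id)
------+------------
Alice | 0          
Bob   | 2          
Frank | 1          
Grace | 1          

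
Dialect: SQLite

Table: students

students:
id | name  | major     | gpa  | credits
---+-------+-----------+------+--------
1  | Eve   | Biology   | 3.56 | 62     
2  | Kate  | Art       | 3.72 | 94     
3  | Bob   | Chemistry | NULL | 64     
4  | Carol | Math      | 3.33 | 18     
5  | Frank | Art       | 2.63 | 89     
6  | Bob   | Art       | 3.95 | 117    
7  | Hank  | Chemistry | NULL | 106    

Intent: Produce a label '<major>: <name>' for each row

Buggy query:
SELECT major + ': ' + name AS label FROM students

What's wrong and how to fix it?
Bug: SQLite uses || for string concatenation; + coerces text to numbers (yielding 0)

Fix: Replace + with || to concatenate text

Corrected query:
SELECT major || ': ' || name AS label FROM students

Result:
label          
---------------
Biology: Eve   
Art: Kate      
Chemistry: Bob 
Math: Carol    
Art: Frank     
Art: Bob       
Chemistry: Hank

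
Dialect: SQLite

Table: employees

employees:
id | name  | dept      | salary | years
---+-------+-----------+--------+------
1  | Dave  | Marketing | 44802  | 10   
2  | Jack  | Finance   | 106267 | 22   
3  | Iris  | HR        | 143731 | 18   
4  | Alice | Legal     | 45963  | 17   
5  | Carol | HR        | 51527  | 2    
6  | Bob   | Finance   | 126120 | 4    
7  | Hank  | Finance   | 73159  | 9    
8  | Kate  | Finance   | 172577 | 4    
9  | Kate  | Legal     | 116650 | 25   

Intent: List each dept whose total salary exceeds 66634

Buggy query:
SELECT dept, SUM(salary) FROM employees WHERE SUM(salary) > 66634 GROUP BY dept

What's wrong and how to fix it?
Bug: SUM(salary) is an aggregate, but WHERE filters rows before aggregation

Fix: Use HAVING (which filters groups after aggregation) instead of WHERE

Corrected query:
SELECT dept, SUM(salary) FROM employees GROUP BY dept HAVING SUM(salary) > 66634

Result:
dept    | SUM(salary)
--------+------------
Finance | 478123     
HR      | 195258     
Legal   | 162613     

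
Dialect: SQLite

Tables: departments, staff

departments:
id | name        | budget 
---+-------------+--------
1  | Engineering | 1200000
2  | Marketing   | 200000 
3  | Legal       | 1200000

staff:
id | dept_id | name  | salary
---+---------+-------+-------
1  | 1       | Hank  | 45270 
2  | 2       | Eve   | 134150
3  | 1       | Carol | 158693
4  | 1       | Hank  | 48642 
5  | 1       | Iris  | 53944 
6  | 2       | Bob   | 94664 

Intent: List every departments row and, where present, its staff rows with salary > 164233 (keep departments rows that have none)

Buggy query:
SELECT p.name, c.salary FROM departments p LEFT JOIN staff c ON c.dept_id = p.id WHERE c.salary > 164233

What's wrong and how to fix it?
Bug: Filtering c.salary in WHERE discards the NULL rows produced by LEFT JOIN, turning it into an inner join

Fix: Move the right-table condition into the ON clause so unmatched parents are kept

Corrected query:
SELECT p.name, c.salary FROM departments p LEFT JOIN staff c ON c.dept_id = p.id AND c.salary > 164233

Result:
name        | salary
------------+-------
Engineering | NULL  
Marketing   | NULL  
Legal       | NULL  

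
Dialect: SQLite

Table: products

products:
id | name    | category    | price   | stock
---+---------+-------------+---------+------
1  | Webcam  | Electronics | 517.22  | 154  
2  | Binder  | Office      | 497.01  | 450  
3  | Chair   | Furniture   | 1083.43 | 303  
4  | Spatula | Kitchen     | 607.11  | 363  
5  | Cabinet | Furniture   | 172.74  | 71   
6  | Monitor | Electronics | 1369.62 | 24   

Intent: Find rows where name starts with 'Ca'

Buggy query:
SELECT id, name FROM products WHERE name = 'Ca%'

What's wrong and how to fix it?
Bug: '=' compares the literal string including the % character; pattern matching needs LIKE

Fix: Replace '=' with LIKE so 'Ca%' is treated as a pattern

Corrected query:
SELECT id, name FROM products WHERE name LIKE 'Ca%'

Result:
id | name   
---+--------
5  | Cabinet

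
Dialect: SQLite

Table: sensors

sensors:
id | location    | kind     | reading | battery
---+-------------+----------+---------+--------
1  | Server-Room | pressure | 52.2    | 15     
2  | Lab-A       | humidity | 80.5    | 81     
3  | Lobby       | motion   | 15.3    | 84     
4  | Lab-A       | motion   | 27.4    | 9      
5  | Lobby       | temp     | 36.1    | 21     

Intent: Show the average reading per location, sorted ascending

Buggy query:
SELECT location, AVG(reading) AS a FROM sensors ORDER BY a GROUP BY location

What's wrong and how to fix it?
Bug: GROUP BY must precede ORDER BY

Fix: Move ORDER BY to the end, after GROUP BY

Corrected query:
SELECT location, AVG(reading) AS a FROM sensors GROUP BY location ORDER BY a

Result:
location    | a    
------------+------
Lobby       | 25.7 
Server-Room | 52.2 
Lab-A       | 53.95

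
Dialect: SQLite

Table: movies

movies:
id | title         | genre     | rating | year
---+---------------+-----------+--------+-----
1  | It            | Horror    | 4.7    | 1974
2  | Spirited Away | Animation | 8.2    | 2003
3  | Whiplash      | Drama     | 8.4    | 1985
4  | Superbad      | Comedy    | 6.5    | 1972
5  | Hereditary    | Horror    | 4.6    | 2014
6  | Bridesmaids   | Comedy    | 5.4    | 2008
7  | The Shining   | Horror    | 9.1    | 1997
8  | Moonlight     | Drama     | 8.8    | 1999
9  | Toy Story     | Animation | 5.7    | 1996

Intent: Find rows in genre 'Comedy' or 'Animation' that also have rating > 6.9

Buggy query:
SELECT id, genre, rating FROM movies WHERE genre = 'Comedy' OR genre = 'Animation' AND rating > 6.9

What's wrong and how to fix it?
Bug: AND binds tighter than OR, so this parses as genre = 'Comedy' OR (genre = 'Animation' AND rating > 6.9)

Fix: Group the OR with parentheses (or use IN), then AND the threshold

Corrected query:
SELECT id, genre, rating FROM movies WHERE (genre = 'Comedy' OR genre = 'Animation') AND rating > 6.9

Result:
id | genre     | rating
---+-----------+-------
2  | Animation | 8.2   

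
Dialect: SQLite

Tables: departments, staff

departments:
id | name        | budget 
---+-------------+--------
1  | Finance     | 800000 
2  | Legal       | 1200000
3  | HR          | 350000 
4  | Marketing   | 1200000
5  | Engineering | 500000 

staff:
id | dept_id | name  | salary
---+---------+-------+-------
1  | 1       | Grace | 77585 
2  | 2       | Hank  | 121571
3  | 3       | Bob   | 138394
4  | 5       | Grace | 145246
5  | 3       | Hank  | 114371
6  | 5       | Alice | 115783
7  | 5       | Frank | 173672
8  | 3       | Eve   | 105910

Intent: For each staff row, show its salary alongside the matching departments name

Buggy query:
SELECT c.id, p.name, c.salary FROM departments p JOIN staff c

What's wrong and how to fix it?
Bug: JOIN with no ON clause produces a cartesian product; every staff row pairs with every departments row

Fix: Specify the join condition linking the foreign key to the parent id

Corrected query:
SELECT c.id, p.name, c.salary FROM departments p JOIN staff c ON c.dept_id = p.id

Result:
id | name        | salary
---+-------------+-------
1  | Finance     | 77585 
2  | Legal       | 121571
3  | HR          | 138394
4  | Engineering | 145246
5  | HR          | 114371
6  | Engineering | 115783
7  | Engineering | 173672
8  | HR          | 105910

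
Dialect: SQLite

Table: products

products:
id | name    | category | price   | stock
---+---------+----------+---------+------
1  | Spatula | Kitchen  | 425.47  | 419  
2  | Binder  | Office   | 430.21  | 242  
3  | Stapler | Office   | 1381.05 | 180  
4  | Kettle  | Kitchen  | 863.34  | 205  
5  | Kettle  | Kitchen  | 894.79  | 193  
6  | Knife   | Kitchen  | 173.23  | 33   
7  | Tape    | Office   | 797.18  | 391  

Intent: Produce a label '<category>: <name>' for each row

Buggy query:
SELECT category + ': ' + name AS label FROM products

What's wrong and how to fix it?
Bug: SQLite uses || for string concatenation; + coerces text to numbers (yielding 0)

Fix: Replace + with || to concatenate text

Corrected query:
SELECT category || ': ' || name AS label FROM products

Result:
label           
----------------
Kitchen: Spatula
Office: Binder  
Office: Stapler 
Kitchen: Kettle 
Kitchen: Kettle 
Kitchen: Knife  
Office: Tape    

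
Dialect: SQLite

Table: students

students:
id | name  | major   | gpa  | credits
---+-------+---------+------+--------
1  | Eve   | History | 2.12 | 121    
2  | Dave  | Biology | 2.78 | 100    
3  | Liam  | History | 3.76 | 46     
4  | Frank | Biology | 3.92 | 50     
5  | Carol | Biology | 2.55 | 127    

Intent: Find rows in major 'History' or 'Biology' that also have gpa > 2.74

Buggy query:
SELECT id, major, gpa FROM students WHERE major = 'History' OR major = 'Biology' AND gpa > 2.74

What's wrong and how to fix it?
Bug: Without parentheses, AND is evaluated before OR, so the gpa filter only applies to the 'Biology' branch

Fix: Group the OR with parentheses (or use IN), then AND the threshold

Corrected query:
SELECT id, major, gpa FROM students WHERE (major = 'History' OR major = 'Biology') AND gpa > 2.74

Result:
id | major   | gpa 
---+---------+-----
2  | Biology | 2.78
3  | History | 3.76
4  | Biology | 3.92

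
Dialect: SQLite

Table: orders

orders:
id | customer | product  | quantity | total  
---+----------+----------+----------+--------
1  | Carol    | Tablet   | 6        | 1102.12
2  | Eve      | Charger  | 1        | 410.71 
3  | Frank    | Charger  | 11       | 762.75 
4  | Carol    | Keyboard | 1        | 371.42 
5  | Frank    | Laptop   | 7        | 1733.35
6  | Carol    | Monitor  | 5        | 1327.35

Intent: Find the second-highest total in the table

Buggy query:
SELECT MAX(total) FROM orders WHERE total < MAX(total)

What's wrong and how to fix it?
Bug: The inner MAX is an aggregate inside WHERE, which is not allowed

Fix: Put the inner MAX in a scalar subquery

Corrected query:
SELECT MAX(total) FROM orders WHERE total < (SELECT MAX(total) FROM orders)

Result:
MAX(total)
----------
1327.35   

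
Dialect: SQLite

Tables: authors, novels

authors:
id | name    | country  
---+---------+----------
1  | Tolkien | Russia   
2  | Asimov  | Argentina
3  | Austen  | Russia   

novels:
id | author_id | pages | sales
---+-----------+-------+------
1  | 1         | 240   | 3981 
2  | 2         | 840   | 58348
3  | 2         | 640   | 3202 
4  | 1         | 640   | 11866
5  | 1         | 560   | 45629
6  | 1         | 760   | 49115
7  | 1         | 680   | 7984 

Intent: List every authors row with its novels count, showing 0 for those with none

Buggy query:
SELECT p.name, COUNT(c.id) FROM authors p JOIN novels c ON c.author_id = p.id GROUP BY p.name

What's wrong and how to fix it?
Bug: An inner join excludes parents with zero children

Fix: Use LEFT JOIN so parents without children still appear (COUNT(c.id) gives 0)

Corrected query:
SELECT p.name, COUNT(c.id) FROM authors p LEFT JOIN novels c ON c.author_id = p.id GROUP BY p.name

Result:
name    | COUNT(c.id)
--------+------------
Asimov  | 2          
Austen  | 0          
Tolkien | 5          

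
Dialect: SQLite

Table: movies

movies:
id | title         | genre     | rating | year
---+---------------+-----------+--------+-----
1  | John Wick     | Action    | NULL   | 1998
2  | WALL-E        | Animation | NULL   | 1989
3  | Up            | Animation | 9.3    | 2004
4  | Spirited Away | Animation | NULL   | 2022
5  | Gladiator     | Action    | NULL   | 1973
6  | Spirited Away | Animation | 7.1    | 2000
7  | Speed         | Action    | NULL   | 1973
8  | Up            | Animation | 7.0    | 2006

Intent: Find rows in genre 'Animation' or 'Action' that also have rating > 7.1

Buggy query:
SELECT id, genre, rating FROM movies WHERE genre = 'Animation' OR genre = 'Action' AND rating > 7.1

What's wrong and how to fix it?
Bug: AND binds tighter than OR, so this parses as genre = 'Animation' OR (genre = 'Action' AND rating > 7.1)

Fix: Group the OR with parentheses (or use IN), then AND the threshold

Corrected query:
SELECT id, genre, rating FROM movies WHERE (genre = 'Animation' OR genre = 'Action') AND rating > 7.1

Result:
id | genre     | rating
---+-----------+-------
3  | Animation | 9.3   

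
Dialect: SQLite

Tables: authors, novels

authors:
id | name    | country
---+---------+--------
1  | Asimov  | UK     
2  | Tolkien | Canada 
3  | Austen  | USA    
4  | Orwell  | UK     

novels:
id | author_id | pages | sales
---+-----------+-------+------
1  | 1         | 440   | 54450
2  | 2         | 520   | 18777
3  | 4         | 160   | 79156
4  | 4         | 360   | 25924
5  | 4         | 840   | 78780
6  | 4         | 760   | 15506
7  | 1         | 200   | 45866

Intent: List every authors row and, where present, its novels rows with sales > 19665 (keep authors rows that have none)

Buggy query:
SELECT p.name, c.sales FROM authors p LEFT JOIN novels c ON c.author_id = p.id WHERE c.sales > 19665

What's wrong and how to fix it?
Bug: Filtering c.sales in WHERE discards the NULL rows produced by LEFT JOIN, turning it into an inner join

Fix: Put 'c.sales > 19665' in the JOIN's ON clause instead of WHERE

Corrected query:
SELECT p.name, c.sales FROM authors p LEFT JOIN novels c ON c.author_id = p.id AND c.sales > 19665

Result:
name    | sales
--------+------
Asimov  | 45866
Asimov  | 54450
Tolkien | NULL 
Austen  | NULL 
Orwell  | 25924
Orwell  | 78780
Orwell  | 79156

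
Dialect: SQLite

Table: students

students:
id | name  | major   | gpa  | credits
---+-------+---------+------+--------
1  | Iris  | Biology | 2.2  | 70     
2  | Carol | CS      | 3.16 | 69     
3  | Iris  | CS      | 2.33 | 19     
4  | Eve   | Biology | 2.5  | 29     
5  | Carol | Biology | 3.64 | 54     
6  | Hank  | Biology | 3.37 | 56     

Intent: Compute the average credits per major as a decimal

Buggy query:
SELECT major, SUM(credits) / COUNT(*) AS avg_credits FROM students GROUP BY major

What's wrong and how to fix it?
Bug: Both operands are integers, so '/' performs integer division and truncates

Fix: Cast one side to REAL so the division keeps the fractional part

Corrected query:
SELECT major, SUM(credits) * 1.0 / COUNT(*) AS avg_credits FROM students GROUP BY major

Result:
major   | avg_credits
--------+------------
Biology | 52.25      
CS      | 44         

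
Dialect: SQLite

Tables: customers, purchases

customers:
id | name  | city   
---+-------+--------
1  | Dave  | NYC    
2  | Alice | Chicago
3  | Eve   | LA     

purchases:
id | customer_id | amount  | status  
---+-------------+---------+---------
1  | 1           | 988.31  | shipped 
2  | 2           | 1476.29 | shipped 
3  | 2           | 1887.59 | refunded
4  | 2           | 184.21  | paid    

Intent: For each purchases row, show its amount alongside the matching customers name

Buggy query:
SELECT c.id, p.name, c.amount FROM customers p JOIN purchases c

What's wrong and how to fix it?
Bug: Missing join condition: each purchases row is matched to all customers rows instead of just its own

Fix: Specify the join condition linking the foreign key to the parent id

Corrected query:
SELECT c.id, p.name, c.amount FROM customers p JOIN purchases c ON c.customer_id = p.id

Result:
id | name  | amount 
---+-------+--------
1  | Dave  | 988.31 
2  | Alice | 1476.29
3  | Alice | 1887.59
4  | Alice | 184.21 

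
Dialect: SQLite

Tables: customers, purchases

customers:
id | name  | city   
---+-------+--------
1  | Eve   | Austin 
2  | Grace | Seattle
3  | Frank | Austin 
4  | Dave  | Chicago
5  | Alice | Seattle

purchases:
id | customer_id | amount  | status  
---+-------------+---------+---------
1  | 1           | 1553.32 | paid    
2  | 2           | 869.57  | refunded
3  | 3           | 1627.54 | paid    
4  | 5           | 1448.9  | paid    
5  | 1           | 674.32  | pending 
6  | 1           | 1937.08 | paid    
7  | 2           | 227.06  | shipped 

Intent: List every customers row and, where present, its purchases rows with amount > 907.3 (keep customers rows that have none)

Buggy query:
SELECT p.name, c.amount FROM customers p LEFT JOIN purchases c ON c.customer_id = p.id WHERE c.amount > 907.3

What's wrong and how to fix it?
Bug: A WHERE condition on the right-hand table after LEFT JOIN drops unmatched parents

Fix: Move the right-table condition into the ON clause so unmatched parents are kept

Corrected query:
SELECT p.name, c.amount FROM customers p LEFT JOIN purchases c ON c.customer_id = p.id AND c.amount > 907.3

Result:
name  | amount 
------+--------
Eve   | 1553.32
Eve   | 1937.08
Grace | NULL   
Frank | 1627.54
Dave  | NULL   
Alice | 1448.9 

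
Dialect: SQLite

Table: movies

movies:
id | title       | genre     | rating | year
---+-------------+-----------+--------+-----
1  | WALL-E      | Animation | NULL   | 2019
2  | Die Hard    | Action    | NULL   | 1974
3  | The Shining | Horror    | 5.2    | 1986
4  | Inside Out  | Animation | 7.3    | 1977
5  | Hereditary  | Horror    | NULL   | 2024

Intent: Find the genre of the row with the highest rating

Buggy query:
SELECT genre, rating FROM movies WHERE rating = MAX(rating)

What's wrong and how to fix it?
Bug: MAX(rating) is an aggregate and cannot be used directly in WHERE

Fix: Use a subquery: WHERE rating = (SELECT MAX(rating) FROM movies)

Corrected query:
SELECT genre, rating FROM movies WHERE rating = (SELECT MAX(rating) FROM movies)

Result:
genre     | rating
----------+-------
Animation | 7.3   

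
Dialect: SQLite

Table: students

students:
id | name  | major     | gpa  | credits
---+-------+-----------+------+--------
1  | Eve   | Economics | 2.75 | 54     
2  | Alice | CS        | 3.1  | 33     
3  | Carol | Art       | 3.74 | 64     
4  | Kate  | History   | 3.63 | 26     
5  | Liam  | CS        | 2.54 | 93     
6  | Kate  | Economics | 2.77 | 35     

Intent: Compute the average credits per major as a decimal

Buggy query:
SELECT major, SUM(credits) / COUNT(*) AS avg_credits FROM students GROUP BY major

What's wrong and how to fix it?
Bug: SUM(credits) and COUNT(*) are both integers; the division truncates the fractional part

Fix: Multiply by 1.0 (or CAST to REAL) to force floating-point division

Corrected query:
SELECT major, SUM(credits) * 1.0 / COUNT(*) AS avg_credits FROM students GROUP BY major

Result:
major     | avg_credits
----------+------------
Art       | 64         
CS        | 63         
Economics | 44.5       
History   | 26         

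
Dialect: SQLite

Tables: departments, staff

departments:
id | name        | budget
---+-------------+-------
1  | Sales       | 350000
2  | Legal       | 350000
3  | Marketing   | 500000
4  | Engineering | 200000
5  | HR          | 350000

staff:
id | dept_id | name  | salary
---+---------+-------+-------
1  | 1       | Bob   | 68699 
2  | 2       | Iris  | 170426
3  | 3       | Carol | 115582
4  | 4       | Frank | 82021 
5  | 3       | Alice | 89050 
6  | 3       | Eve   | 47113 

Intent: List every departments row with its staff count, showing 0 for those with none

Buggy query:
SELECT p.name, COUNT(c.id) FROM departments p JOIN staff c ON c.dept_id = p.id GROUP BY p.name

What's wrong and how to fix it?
Bug: An inner join excludes parents with zero children

Fix: Use LEFT JOIN so parents without children still appear (COUNT(c.id) gives 0)

Corrected query:
SELECT p.name, COUNT(c.id) FROM departments p LEFT JOIN staff c ON c.dept_id = p.id GROUP BY p.name

Result:
name        | COUNT(c.id)
------------+------------
Engineering | 1          
HR          | 0          
Legal       | 1          
Marketing   | 3          
Sales       | 1          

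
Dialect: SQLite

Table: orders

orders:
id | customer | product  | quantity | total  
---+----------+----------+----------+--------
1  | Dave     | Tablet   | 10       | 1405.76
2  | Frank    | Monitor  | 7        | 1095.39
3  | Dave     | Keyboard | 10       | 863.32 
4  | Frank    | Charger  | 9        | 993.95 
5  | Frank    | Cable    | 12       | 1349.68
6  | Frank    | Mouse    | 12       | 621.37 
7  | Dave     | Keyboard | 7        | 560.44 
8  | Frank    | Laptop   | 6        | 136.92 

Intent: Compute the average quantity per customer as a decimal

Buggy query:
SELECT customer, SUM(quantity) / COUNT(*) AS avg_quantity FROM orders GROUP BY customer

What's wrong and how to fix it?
Bug: SUM(quantity) and COUNT(*) are both integers; the division truncates the fractional part

Fix: Multiply by 1.0 (or CAST to REAL) to force floating-point division

Corrected query:
SELECT customer, SUM(quantity) * 1.0 / COUNT(*) AS avg_quantity FROM orders GROUP BY customer

Result:
customer | avg_quantity
---------+-------------
Dave     | 9           
Frank    | 9.2         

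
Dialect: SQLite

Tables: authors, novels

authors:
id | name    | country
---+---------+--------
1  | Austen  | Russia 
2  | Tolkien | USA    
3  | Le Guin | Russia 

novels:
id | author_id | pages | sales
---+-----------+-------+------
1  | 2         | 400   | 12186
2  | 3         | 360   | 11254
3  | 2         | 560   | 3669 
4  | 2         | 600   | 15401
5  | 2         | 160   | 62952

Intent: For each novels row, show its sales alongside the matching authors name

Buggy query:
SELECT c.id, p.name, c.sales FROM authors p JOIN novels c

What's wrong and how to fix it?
Bug: JOIN with no ON clause produces a cartesian product; every novels row pairs with every authors row

Fix: Add ON c.author_id = p.id to the JOIN

Corrected query:
SELECT c.id, p.name, c.sales FROM authors p JOIN novels c ON c.author_id = p.id

Result:
id | name    | sales
---+---------+------
1  | Tolkien | 12186
2  | Le Guin | 11254
3  | Tolkien | 3669 
4  | Tolkien | 15401
5  | Tolkien | 62952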